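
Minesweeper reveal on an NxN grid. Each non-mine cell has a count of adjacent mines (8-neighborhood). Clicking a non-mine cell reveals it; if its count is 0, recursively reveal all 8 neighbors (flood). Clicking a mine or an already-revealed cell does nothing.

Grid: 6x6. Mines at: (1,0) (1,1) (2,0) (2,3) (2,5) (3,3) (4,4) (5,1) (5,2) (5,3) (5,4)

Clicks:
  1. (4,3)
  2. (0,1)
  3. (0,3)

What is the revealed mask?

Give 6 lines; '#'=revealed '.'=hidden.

Click 1 (4,3) count=5: revealed 1 new [(4,3)] -> total=1
Click 2 (0,1) count=2: revealed 1 new [(0,1)] -> total=2
Click 3 (0,3) count=0: revealed 8 new [(0,2) (0,3) (0,4) (0,5) (1,2) (1,3) (1,4) (1,5)] -> total=10

Answer: .#####
..####
......
......
...#..
......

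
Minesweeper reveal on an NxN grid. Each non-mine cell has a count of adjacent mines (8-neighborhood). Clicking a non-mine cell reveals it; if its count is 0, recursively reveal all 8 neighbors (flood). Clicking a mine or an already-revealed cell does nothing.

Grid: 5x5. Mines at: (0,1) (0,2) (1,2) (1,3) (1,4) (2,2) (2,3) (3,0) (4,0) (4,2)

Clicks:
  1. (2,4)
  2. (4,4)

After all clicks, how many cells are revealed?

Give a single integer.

Click 1 (2,4) count=3: revealed 1 new [(2,4)] -> total=1
Click 2 (4,4) count=0: revealed 4 new [(3,3) (3,4) (4,3) (4,4)] -> total=5

Answer: 5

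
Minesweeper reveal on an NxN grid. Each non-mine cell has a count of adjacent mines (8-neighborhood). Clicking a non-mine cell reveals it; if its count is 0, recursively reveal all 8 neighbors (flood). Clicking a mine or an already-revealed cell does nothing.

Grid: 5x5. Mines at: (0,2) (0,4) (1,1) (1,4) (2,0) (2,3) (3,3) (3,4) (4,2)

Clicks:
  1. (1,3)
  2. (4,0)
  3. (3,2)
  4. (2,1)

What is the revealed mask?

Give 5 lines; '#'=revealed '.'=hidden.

Answer: .....
...#.
.#...
###..
##...

Derivation:
Click 1 (1,3) count=4: revealed 1 new [(1,3)] -> total=1
Click 2 (4,0) count=0: revealed 4 new [(3,0) (3,1) (4,0) (4,1)] -> total=5
Click 3 (3,2) count=3: revealed 1 new [(3,2)] -> total=6
Click 4 (2,1) count=2: revealed 1 new [(2,1)] -> total=7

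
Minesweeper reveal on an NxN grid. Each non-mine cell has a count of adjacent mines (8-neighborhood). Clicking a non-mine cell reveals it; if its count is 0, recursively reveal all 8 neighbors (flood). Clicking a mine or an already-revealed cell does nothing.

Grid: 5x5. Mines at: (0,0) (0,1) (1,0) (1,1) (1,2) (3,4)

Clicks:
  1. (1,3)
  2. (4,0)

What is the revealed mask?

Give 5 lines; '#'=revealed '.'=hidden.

Answer: .....
...#.
####.
####.
####.

Derivation:
Click 1 (1,3) count=1: revealed 1 new [(1,3)] -> total=1
Click 2 (4,0) count=0: revealed 12 new [(2,0) (2,1) (2,2) (2,3) (3,0) (3,1) (3,2) (3,3) (4,0) (4,1) (4,2) (4,3)] -> total=13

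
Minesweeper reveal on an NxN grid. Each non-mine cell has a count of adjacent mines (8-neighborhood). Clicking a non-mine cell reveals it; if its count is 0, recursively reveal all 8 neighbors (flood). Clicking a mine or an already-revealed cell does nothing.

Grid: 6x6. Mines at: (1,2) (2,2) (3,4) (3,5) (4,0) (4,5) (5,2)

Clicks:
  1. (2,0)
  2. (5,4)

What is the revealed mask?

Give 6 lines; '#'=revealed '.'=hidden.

Answer: ##....
##....
##....
##....
......
....#.

Derivation:
Click 1 (2,0) count=0: revealed 8 new [(0,0) (0,1) (1,0) (1,1) (2,0) (2,1) (3,0) (3,1)] -> total=8
Click 2 (5,4) count=1: revealed 1 new [(5,4)] -> total=9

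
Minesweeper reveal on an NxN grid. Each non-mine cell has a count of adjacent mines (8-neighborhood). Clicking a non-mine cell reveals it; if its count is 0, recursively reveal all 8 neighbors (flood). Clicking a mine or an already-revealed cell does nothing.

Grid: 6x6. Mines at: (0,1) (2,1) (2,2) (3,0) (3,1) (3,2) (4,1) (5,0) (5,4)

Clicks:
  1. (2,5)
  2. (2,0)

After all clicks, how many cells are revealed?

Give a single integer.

Answer: 18

Derivation:
Click 1 (2,5) count=0: revealed 17 new [(0,2) (0,3) (0,4) (0,5) (1,2) (1,3) (1,4) (1,5) (2,3) (2,4) (2,5) (3,3) (3,4) (3,5) (4,3) (4,4) (4,5)] -> total=17
Click 2 (2,0) count=3: revealed 1 new [(2,0)] -> total=18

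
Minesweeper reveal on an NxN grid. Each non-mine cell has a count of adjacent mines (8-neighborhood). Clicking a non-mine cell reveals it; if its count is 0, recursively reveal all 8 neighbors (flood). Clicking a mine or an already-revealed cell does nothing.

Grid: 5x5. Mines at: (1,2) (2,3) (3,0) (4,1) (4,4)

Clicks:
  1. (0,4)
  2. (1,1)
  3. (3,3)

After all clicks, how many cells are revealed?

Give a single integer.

Click 1 (0,4) count=0: revealed 4 new [(0,3) (0,4) (1,3) (1,4)] -> total=4
Click 2 (1,1) count=1: revealed 1 new [(1,1)] -> total=5
Click 3 (3,3) count=2: revealed 1 new [(3,3)] -> total=6

Answer: 6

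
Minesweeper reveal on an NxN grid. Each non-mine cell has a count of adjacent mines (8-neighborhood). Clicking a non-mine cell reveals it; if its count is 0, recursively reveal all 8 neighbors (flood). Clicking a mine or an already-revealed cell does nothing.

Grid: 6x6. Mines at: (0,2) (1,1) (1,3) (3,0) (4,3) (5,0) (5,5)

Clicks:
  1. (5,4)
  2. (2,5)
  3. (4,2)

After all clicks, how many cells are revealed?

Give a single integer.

Click 1 (5,4) count=2: revealed 1 new [(5,4)] -> total=1
Click 2 (2,5) count=0: revealed 10 new [(0,4) (0,5) (1,4) (1,5) (2,4) (2,5) (3,4) (3,5) (4,4) (4,5)] -> total=11
Click 3 (4,2) count=1: revealed 1 new [(4,2)] -> total=12

Answer: 12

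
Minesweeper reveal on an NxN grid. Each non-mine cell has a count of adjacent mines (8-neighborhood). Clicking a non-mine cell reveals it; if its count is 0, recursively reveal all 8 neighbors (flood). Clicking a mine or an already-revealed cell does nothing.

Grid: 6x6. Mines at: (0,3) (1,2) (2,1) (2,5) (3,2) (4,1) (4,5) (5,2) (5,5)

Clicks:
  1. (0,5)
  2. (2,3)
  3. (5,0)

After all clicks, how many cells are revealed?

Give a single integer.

Click 1 (0,5) count=0: revealed 4 new [(0,4) (0,5) (1,4) (1,5)] -> total=4
Click 2 (2,3) count=2: revealed 1 new [(2,3)] -> total=5
Click 3 (5,0) count=1: revealed 1 new [(5,0)] -> total=6

Answer: 6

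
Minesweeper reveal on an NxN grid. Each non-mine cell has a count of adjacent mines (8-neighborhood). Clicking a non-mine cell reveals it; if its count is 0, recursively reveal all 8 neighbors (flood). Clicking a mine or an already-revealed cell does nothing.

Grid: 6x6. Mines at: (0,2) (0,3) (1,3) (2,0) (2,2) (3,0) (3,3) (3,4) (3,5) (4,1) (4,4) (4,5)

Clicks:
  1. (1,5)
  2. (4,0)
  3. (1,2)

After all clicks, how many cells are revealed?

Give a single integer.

Answer: 8

Derivation:
Click 1 (1,5) count=0: revealed 6 new [(0,4) (0,5) (1,4) (1,5) (2,4) (2,5)] -> total=6
Click 2 (4,0) count=2: revealed 1 new [(4,0)] -> total=7
Click 3 (1,2) count=4: revealed 1 new [(1,2)] -> total=8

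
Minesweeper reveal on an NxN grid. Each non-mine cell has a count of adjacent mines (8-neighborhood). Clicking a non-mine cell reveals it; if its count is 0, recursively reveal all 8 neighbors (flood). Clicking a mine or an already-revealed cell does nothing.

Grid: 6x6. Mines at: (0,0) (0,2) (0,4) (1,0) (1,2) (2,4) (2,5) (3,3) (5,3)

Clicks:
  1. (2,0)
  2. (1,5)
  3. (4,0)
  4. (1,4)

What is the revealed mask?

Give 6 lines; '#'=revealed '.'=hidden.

Click 1 (2,0) count=1: revealed 1 new [(2,0)] -> total=1
Click 2 (1,5) count=3: revealed 1 new [(1,5)] -> total=2
Click 3 (4,0) count=0: revealed 11 new [(2,1) (2,2) (3,0) (3,1) (3,2) (4,0) (4,1) (4,2) (5,0) (5,1) (5,2)] -> total=13
Click 4 (1,4) count=3: revealed 1 new [(1,4)] -> total=14

Answer: ......
....##
###...
###...
###...
###...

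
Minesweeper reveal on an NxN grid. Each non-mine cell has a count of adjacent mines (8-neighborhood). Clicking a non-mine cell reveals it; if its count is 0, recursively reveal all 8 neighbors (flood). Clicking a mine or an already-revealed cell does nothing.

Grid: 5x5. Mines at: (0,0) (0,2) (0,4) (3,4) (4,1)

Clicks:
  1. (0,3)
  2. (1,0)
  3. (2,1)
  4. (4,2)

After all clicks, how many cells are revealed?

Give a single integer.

Click 1 (0,3) count=2: revealed 1 new [(0,3)] -> total=1
Click 2 (1,0) count=1: revealed 1 new [(1,0)] -> total=2
Click 3 (2,1) count=0: revealed 11 new [(1,1) (1,2) (1,3) (2,0) (2,1) (2,2) (2,3) (3,0) (3,1) (3,2) (3,3)] -> total=13
Click 4 (4,2) count=1: revealed 1 new [(4,2)] -> total=14

Answer: 14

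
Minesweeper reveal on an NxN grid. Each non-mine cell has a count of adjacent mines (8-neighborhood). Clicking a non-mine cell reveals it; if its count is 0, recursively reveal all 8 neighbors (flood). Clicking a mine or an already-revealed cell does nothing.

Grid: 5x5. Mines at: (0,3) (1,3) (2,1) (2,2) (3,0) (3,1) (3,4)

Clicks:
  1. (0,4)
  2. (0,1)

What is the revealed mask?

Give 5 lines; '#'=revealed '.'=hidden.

Click 1 (0,4) count=2: revealed 1 new [(0,4)] -> total=1
Click 2 (0,1) count=0: revealed 6 new [(0,0) (0,1) (0,2) (1,0) (1,1) (1,2)] -> total=7

Answer: ###.#
###..
.....
.....
.....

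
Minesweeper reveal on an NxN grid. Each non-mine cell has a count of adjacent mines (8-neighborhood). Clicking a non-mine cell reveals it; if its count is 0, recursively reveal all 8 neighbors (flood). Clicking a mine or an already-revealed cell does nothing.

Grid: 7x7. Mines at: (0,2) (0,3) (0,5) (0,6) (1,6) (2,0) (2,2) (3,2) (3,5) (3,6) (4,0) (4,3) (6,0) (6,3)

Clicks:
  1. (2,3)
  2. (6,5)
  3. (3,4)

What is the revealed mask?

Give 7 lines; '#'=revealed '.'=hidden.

Click 1 (2,3) count=2: revealed 1 new [(2,3)] -> total=1
Click 2 (6,5) count=0: revealed 9 new [(4,4) (4,5) (4,6) (5,4) (5,5) (5,6) (6,4) (6,5) (6,6)] -> total=10
Click 3 (3,4) count=2: revealed 1 new [(3,4)] -> total=11

Answer: .......
.......
...#...
....#..
....###
....###
....###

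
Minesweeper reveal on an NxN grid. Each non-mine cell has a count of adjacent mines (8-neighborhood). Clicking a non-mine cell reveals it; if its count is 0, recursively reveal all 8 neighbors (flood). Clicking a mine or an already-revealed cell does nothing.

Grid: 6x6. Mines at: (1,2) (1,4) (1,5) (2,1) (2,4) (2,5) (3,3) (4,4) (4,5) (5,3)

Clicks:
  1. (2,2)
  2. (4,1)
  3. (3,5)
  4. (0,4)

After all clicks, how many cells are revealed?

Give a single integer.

Answer: 12

Derivation:
Click 1 (2,2) count=3: revealed 1 new [(2,2)] -> total=1
Click 2 (4,1) count=0: revealed 9 new [(3,0) (3,1) (3,2) (4,0) (4,1) (4,2) (5,0) (5,1) (5,2)] -> total=10
Click 3 (3,5) count=4: revealed 1 new [(3,5)] -> total=11
Click 4 (0,4) count=2: revealed 1 new [(0,4)] -> total=12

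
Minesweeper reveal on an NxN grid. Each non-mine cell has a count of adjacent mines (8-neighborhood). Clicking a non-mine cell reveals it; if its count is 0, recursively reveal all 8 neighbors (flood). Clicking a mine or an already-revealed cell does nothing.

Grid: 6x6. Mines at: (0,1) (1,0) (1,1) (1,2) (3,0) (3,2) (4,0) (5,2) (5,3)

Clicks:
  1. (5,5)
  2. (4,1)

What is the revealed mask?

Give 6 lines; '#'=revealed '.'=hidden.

Answer: ...###
...###
...###
...###
.#.###
....##

Derivation:
Click 1 (5,5) count=0: revealed 17 new [(0,3) (0,4) (0,5) (1,3) (1,4) (1,5) (2,3) (2,4) (2,5) (3,3) (3,4) (3,5) (4,3) (4,4) (4,5) (5,4) (5,5)] -> total=17
Click 2 (4,1) count=4: revealed 1 new [(4,1)] -> total=18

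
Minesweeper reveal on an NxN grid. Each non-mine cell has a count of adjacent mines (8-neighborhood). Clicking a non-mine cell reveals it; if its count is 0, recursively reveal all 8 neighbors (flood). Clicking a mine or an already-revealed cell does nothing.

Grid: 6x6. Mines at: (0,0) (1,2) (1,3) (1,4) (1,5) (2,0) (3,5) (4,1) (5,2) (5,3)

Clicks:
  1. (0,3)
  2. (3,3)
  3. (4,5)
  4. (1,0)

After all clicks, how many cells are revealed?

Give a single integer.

Answer: 12

Derivation:
Click 1 (0,3) count=3: revealed 1 new [(0,3)] -> total=1
Click 2 (3,3) count=0: revealed 9 new [(2,2) (2,3) (2,4) (3,2) (3,3) (3,4) (4,2) (4,3) (4,4)] -> total=10
Click 3 (4,5) count=1: revealed 1 new [(4,5)] -> total=11
Click 4 (1,0) count=2: revealed 1 new [(1,0)] -> total=12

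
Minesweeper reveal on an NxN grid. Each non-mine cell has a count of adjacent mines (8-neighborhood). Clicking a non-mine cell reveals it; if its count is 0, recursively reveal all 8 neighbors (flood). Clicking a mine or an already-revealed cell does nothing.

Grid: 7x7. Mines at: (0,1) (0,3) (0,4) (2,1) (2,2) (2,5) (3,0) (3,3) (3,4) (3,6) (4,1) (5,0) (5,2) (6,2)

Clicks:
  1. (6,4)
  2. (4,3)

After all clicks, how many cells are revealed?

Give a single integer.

Answer: 12

Derivation:
Click 1 (6,4) count=0: revealed 12 new [(4,3) (4,4) (4,5) (4,6) (5,3) (5,4) (5,5) (5,6) (6,3) (6,4) (6,5) (6,6)] -> total=12
Click 2 (4,3) count=3: revealed 0 new [(none)] -> total=12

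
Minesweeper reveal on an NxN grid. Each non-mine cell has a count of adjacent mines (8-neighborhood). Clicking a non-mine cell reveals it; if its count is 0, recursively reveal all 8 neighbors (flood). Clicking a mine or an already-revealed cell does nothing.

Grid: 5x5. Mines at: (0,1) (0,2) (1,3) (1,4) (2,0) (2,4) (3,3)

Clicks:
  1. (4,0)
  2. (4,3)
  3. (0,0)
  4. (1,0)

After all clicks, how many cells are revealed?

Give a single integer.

Answer: 9

Derivation:
Click 1 (4,0) count=0: revealed 6 new [(3,0) (3,1) (3,2) (4,0) (4,1) (4,2)] -> total=6
Click 2 (4,3) count=1: revealed 1 new [(4,3)] -> total=7
Click 3 (0,0) count=1: revealed 1 new [(0,0)] -> total=8
Click 4 (1,0) count=2: revealed 1 new [(1,0)] -> total=9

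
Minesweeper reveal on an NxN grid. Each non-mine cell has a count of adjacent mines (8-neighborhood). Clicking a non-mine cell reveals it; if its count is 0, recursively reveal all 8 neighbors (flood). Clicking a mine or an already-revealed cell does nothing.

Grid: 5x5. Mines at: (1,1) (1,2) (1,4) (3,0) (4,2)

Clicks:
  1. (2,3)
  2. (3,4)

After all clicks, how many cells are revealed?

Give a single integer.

Click 1 (2,3) count=2: revealed 1 new [(2,3)] -> total=1
Click 2 (3,4) count=0: revealed 5 new [(2,4) (3,3) (3,4) (4,3) (4,4)] -> total=6

Answer: 6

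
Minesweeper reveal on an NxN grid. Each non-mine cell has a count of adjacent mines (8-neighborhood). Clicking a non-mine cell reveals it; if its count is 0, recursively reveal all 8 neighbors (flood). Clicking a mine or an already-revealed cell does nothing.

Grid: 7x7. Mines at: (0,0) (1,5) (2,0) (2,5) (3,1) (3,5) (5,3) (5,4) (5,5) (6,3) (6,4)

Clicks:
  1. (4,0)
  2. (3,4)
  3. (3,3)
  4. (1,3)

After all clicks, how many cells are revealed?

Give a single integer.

Click 1 (4,0) count=1: revealed 1 new [(4,0)] -> total=1
Click 2 (3,4) count=2: revealed 1 new [(3,4)] -> total=2
Click 3 (3,3) count=0: revealed 17 new [(0,1) (0,2) (0,3) (0,4) (1,1) (1,2) (1,3) (1,4) (2,1) (2,2) (2,3) (2,4) (3,2) (3,3) (4,2) (4,3) (4,4)] -> total=19
Click 4 (1,3) count=0: revealed 0 new [(none)] -> total=19

Answer: 19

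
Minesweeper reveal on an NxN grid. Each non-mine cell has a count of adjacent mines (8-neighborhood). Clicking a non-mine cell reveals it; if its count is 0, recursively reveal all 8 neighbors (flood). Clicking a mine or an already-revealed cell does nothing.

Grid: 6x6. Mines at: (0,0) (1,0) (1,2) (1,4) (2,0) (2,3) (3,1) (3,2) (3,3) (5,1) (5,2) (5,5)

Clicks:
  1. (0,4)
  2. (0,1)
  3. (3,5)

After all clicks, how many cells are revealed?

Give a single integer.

Answer: 8

Derivation:
Click 1 (0,4) count=1: revealed 1 new [(0,4)] -> total=1
Click 2 (0,1) count=3: revealed 1 new [(0,1)] -> total=2
Click 3 (3,5) count=0: revealed 6 new [(2,4) (2,5) (3,4) (3,5) (4,4) (4,5)] -> total=8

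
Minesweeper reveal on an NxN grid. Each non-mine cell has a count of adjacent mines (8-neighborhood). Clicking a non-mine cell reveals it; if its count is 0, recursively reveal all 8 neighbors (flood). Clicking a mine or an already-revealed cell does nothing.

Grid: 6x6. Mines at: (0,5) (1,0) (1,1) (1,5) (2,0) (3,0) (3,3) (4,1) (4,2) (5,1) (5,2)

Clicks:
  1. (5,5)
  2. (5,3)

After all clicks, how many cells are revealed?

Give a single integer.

Answer: 10

Derivation:
Click 1 (5,5) count=0: revealed 10 new [(2,4) (2,5) (3,4) (3,5) (4,3) (4,4) (4,5) (5,3) (5,4) (5,5)] -> total=10
Click 2 (5,3) count=2: revealed 0 new [(none)] -> total=10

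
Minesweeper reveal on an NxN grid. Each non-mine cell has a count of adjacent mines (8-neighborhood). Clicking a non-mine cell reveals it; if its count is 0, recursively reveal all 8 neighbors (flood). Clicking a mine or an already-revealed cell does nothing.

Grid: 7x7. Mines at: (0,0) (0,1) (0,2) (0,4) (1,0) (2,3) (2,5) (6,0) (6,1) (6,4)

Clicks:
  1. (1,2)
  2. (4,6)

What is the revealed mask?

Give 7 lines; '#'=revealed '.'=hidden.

Answer: .......
..#....
###....
#######
#######
#######
.....##

Derivation:
Click 1 (1,2) count=3: revealed 1 new [(1,2)] -> total=1
Click 2 (4,6) count=0: revealed 26 new [(2,0) (2,1) (2,2) (3,0) (3,1) (3,2) (3,3) (3,4) (3,5) (3,6) (4,0) (4,1) (4,2) (4,3) (4,4) (4,5) (4,6) (5,0) (5,1) (5,2) (5,3) (5,4) (5,5) (5,6) (6,5) (6,6)] -> total=27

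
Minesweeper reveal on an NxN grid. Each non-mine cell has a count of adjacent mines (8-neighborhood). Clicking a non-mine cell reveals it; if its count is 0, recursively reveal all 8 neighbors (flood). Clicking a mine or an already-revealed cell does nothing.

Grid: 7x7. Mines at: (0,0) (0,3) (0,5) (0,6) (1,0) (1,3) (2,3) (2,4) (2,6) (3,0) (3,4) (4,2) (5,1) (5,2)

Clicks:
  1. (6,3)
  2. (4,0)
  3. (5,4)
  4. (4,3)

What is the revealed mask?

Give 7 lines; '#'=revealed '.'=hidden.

Click 1 (6,3) count=1: revealed 1 new [(6,3)] -> total=1
Click 2 (4,0) count=2: revealed 1 new [(4,0)] -> total=2
Click 3 (5,4) count=0: revealed 13 new [(3,5) (3,6) (4,3) (4,4) (4,5) (4,6) (5,3) (5,4) (5,5) (5,6) (6,4) (6,5) (6,6)] -> total=15
Click 4 (4,3) count=3: revealed 0 new [(none)] -> total=15

Answer: .......
.......
.......
.....##
#..####
...####
...####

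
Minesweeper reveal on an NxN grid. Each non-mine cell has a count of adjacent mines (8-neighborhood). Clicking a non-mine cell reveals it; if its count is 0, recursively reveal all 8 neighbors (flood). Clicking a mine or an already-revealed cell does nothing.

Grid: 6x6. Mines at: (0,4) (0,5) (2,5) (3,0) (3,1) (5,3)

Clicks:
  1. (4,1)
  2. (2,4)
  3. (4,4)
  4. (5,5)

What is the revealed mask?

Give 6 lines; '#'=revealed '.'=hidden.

Answer: ......
......
....#.
....##
.#..##
....##

Derivation:
Click 1 (4,1) count=2: revealed 1 new [(4,1)] -> total=1
Click 2 (2,4) count=1: revealed 1 new [(2,4)] -> total=2
Click 3 (4,4) count=1: revealed 1 new [(4,4)] -> total=3
Click 4 (5,5) count=0: revealed 5 new [(3,4) (3,5) (4,5) (5,4) (5,5)] -> total=8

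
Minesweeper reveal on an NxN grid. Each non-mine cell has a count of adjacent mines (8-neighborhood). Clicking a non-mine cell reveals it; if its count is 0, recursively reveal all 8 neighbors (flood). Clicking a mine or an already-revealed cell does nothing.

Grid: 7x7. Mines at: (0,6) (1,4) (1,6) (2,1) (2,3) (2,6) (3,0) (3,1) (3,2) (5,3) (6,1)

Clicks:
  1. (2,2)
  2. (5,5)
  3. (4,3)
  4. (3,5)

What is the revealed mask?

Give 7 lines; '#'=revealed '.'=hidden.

Click 1 (2,2) count=4: revealed 1 new [(2,2)] -> total=1
Click 2 (5,5) count=0: revealed 12 new [(3,4) (3,5) (3,6) (4,4) (4,5) (4,6) (5,4) (5,5) (5,6) (6,4) (6,5) (6,6)] -> total=13
Click 3 (4,3) count=2: revealed 1 new [(4,3)] -> total=14
Click 4 (3,5) count=1: revealed 0 new [(none)] -> total=14

Answer: .......
.......
..#....
....###
...####
....###
....###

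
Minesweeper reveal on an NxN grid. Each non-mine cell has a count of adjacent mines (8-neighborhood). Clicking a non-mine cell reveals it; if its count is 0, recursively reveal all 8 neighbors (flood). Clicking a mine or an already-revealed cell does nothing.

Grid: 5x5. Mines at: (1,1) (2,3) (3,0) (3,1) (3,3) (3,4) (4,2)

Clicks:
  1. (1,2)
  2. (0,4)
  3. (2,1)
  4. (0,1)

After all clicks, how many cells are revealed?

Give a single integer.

Click 1 (1,2) count=2: revealed 1 new [(1,2)] -> total=1
Click 2 (0,4) count=0: revealed 5 new [(0,2) (0,3) (0,4) (1,3) (1,4)] -> total=6
Click 3 (2,1) count=3: revealed 1 new [(2,1)] -> total=7
Click 4 (0,1) count=1: revealed 1 new [(0,1)] -> total=8

Answer: 8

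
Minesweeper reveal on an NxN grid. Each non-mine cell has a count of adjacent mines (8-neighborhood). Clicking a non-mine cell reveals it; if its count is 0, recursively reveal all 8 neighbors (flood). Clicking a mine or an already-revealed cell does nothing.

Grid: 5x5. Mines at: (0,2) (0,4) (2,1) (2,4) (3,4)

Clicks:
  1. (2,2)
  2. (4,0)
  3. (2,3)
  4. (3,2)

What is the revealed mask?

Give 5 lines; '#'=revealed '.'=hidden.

Answer: .....
.....
..##.
####.
####.

Derivation:
Click 1 (2,2) count=1: revealed 1 new [(2,2)] -> total=1
Click 2 (4,0) count=0: revealed 8 new [(3,0) (3,1) (3,2) (3,3) (4,0) (4,1) (4,2) (4,3)] -> total=9
Click 3 (2,3) count=2: revealed 1 new [(2,3)] -> total=10
Click 4 (3,2) count=1: revealed 0 new [(none)] -> total=10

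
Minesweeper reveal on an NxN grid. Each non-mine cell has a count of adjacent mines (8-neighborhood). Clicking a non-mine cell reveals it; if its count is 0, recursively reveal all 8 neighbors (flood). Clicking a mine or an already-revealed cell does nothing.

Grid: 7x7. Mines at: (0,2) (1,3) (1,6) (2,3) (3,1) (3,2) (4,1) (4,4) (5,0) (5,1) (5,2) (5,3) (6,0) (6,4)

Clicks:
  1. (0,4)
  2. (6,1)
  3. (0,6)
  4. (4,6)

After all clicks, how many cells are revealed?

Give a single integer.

Click 1 (0,4) count=1: revealed 1 new [(0,4)] -> total=1
Click 2 (6,1) count=4: revealed 1 new [(6,1)] -> total=2
Click 3 (0,6) count=1: revealed 1 new [(0,6)] -> total=3
Click 4 (4,6) count=0: revealed 10 new [(2,5) (2,6) (3,5) (3,6) (4,5) (4,6) (5,5) (5,6) (6,5) (6,6)] -> total=13

Answer: 13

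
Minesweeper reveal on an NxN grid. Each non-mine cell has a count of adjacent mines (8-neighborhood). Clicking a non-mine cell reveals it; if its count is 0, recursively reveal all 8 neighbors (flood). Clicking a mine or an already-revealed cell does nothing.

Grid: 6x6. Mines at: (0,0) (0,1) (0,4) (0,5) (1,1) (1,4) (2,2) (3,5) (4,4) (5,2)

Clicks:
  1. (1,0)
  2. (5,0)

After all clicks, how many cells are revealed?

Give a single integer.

Click 1 (1,0) count=3: revealed 1 new [(1,0)] -> total=1
Click 2 (5,0) count=0: revealed 8 new [(2,0) (2,1) (3,0) (3,1) (4,0) (4,1) (5,0) (5,1)] -> total=9

Answer: 9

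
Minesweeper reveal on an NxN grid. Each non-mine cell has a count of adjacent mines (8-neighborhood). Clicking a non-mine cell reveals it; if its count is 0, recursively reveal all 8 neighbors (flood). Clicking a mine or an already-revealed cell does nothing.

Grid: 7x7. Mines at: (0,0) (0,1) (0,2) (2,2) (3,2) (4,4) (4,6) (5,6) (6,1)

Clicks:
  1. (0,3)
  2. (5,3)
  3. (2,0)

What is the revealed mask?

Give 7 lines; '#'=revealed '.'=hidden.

Click 1 (0,3) count=1: revealed 1 new [(0,3)] -> total=1
Click 2 (5,3) count=1: revealed 1 new [(5,3)] -> total=2
Click 3 (2,0) count=0: revealed 10 new [(1,0) (1,1) (2,0) (2,1) (3,0) (3,1) (4,0) (4,1) (5,0) (5,1)] -> total=12

Answer: ...#...
##.....
##.....
##.....
##.....
##.#...
.......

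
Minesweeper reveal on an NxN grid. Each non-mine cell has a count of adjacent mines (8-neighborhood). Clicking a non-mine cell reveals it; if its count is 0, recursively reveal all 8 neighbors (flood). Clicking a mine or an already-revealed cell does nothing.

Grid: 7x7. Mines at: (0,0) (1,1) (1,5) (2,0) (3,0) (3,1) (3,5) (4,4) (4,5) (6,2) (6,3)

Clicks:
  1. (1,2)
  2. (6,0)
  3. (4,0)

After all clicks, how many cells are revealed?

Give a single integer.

Click 1 (1,2) count=1: revealed 1 new [(1,2)] -> total=1
Click 2 (6,0) count=0: revealed 6 new [(4,0) (4,1) (5,0) (5,1) (6,0) (6,1)] -> total=7
Click 3 (4,0) count=2: revealed 0 new [(none)] -> total=7

Answer: 7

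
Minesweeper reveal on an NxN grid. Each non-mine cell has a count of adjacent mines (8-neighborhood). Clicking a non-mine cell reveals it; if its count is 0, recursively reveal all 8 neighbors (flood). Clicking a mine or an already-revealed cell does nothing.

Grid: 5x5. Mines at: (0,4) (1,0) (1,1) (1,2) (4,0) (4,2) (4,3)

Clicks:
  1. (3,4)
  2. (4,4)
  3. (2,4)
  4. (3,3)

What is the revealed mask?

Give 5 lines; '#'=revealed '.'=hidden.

Answer: .....
...##
...##
...##
....#

Derivation:
Click 1 (3,4) count=1: revealed 1 new [(3,4)] -> total=1
Click 2 (4,4) count=1: revealed 1 new [(4,4)] -> total=2
Click 3 (2,4) count=0: revealed 5 new [(1,3) (1,4) (2,3) (2,4) (3,3)] -> total=7
Click 4 (3,3) count=2: revealed 0 new [(none)] -> total=7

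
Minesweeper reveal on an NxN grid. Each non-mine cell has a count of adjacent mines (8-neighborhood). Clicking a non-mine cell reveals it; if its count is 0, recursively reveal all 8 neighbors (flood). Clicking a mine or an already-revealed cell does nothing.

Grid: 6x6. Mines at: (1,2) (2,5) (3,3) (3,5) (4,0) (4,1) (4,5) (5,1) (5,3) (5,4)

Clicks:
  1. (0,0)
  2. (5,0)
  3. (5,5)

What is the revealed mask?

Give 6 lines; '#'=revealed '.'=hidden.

Answer: ##....
##....
##....
##....
......
#....#

Derivation:
Click 1 (0,0) count=0: revealed 8 new [(0,0) (0,1) (1,0) (1,1) (2,0) (2,1) (3,0) (3,1)] -> total=8
Click 2 (5,0) count=3: revealed 1 new [(5,0)] -> total=9
Click 3 (5,5) count=2: revealed 1 new [(5,5)] -> total=10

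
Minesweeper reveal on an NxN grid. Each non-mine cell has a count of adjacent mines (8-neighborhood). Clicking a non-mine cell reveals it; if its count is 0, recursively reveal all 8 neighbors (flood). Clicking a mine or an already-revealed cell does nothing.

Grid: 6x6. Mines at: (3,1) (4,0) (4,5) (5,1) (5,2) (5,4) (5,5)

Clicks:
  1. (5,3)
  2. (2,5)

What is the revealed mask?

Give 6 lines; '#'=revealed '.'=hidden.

Answer: ######
######
######
..####
..###.
...#..

Derivation:
Click 1 (5,3) count=2: revealed 1 new [(5,3)] -> total=1
Click 2 (2,5) count=0: revealed 25 new [(0,0) (0,1) (0,2) (0,3) (0,4) (0,5) (1,0) (1,1) (1,2) (1,3) (1,4) (1,5) (2,0) (2,1) (2,2) (2,3) (2,4) (2,5) (3,2) (3,3) (3,4) (3,5) (4,2) (4,3) (4,4)] -> total=26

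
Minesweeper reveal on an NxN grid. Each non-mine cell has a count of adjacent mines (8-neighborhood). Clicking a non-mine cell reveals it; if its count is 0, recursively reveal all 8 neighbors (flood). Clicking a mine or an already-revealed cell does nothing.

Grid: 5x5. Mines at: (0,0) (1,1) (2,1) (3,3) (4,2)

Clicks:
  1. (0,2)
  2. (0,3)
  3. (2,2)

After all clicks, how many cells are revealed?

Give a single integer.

Click 1 (0,2) count=1: revealed 1 new [(0,2)] -> total=1
Click 2 (0,3) count=0: revealed 8 new [(0,3) (0,4) (1,2) (1,3) (1,4) (2,2) (2,3) (2,4)] -> total=9
Click 3 (2,2) count=3: revealed 0 new [(none)] -> total=9

Answer: 9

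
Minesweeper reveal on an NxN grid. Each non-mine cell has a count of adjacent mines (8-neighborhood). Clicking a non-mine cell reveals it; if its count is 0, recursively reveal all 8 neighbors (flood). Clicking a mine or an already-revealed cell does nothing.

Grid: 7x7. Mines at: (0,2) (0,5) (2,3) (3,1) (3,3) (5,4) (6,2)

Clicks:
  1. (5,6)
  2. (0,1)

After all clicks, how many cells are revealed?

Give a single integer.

Click 1 (5,6) count=0: revealed 16 new [(1,4) (1,5) (1,6) (2,4) (2,5) (2,6) (3,4) (3,5) (3,6) (4,4) (4,5) (4,6) (5,5) (5,6) (6,5) (6,6)] -> total=16
Click 2 (0,1) count=1: revealed 1 new [(0,1)] -> total=17

Answer: 17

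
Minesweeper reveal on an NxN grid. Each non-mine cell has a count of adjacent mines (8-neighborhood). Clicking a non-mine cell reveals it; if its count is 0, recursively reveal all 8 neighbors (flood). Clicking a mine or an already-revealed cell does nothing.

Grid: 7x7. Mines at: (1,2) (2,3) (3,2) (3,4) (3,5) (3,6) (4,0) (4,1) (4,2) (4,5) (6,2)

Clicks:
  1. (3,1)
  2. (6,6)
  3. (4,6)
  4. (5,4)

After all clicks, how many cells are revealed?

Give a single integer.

Answer: 10

Derivation:
Click 1 (3,1) count=4: revealed 1 new [(3,1)] -> total=1
Click 2 (6,6) count=0: revealed 8 new [(5,3) (5,4) (5,5) (5,6) (6,3) (6,4) (6,5) (6,6)] -> total=9
Click 3 (4,6) count=3: revealed 1 new [(4,6)] -> total=10
Click 4 (5,4) count=1: revealed 0 new [(none)] -> total=10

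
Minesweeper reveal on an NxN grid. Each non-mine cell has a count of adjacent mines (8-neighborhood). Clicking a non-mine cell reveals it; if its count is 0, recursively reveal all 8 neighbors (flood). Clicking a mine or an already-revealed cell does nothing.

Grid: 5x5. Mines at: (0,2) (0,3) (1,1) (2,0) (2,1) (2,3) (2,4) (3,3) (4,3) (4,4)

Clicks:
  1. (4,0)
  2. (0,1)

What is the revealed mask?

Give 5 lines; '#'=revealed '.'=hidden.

Click 1 (4,0) count=0: revealed 6 new [(3,0) (3,1) (3,2) (4,0) (4,1) (4,2)] -> total=6
Click 2 (0,1) count=2: revealed 1 new [(0,1)] -> total=7

Answer: .#...
.....
.....
###..
###..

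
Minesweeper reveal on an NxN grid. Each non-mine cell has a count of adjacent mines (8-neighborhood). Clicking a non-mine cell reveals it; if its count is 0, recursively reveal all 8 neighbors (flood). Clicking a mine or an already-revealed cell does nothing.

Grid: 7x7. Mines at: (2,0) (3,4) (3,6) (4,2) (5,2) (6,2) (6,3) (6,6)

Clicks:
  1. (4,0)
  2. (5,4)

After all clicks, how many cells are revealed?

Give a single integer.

Answer: 9

Derivation:
Click 1 (4,0) count=0: revealed 8 new [(3,0) (3,1) (4,0) (4,1) (5,0) (5,1) (6,0) (6,1)] -> total=8
Click 2 (5,4) count=1: revealed 1 new [(5,4)] -> total=9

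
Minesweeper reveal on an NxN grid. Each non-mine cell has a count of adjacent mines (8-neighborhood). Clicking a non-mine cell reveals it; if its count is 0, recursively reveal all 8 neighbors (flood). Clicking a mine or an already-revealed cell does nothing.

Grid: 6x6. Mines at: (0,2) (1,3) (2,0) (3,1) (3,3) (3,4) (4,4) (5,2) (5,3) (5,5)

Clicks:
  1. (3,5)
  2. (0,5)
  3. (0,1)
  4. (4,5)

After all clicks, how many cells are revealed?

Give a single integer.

Click 1 (3,5) count=2: revealed 1 new [(3,5)] -> total=1
Click 2 (0,5) count=0: revealed 6 new [(0,4) (0,5) (1,4) (1,5) (2,4) (2,5)] -> total=7
Click 3 (0,1) count=1: revealed 1 new [(0,1)] -> total=8
Click 4 (4,5) count=3: revealed 1 new [(4,5)] -> total=9

Answer: 9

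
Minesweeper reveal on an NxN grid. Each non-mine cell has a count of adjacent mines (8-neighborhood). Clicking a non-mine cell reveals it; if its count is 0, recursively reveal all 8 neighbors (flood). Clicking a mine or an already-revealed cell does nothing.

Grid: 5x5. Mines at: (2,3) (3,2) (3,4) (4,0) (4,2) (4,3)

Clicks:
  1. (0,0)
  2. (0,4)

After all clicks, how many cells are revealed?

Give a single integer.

Answer: 15

Derivation:
Click 1 (0,0) count=0: revealed 15 new [(0,0) (0,1) (0,2) (0,3) (0,4) (1,0) (1,1) (1,2) (1,3) (1,4) (2,0) (2,1) (2,2) (3,0) (3,1)] -> total=15
Click 2 (0,4) count=0: revealed 0 new [(none)] -> total=15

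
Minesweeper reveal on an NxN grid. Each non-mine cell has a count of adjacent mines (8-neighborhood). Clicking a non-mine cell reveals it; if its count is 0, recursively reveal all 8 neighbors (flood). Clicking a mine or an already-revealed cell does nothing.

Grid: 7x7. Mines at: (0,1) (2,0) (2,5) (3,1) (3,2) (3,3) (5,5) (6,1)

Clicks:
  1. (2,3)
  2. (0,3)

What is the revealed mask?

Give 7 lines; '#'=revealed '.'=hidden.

Click 1 (2,3) count=2: revealed 1 new [(2,3)] -> total=1
Click 2 (0,3) count=0: revealed 12 new [(0,2) (0,3) (0,4) (0,5) (0,6) (1,2) (1,3) (1,4) (1,5) (1,6) (2,2) (2,4)] -> total=13

Answer: ..#####
..#####
..###..
.......
.......
.......
.......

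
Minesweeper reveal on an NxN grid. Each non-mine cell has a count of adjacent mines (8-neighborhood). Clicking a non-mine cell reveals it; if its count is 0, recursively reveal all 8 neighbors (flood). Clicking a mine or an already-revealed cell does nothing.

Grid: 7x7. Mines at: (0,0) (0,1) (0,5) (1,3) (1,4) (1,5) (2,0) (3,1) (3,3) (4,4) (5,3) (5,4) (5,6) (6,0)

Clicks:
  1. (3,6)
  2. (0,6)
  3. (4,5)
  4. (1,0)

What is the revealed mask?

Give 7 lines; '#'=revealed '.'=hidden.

Click 1 (3,6) count=0: revealed 6 new [(2,5) (2,6) (3,5) (3,6) (4,5) (4,6)] -> total=6
Click 2 (0,6) count=2: revealed 1 new [(0,6)] -> total=7
Click 3 (4,5) count=3: revealed 0 new [(none)] -> total=7
Click 4 (1,0) count=3: revealed 1 new [(1,0)] -> total=8

Answer: ......#
#......
.....##
.....##
.....##
.......
.......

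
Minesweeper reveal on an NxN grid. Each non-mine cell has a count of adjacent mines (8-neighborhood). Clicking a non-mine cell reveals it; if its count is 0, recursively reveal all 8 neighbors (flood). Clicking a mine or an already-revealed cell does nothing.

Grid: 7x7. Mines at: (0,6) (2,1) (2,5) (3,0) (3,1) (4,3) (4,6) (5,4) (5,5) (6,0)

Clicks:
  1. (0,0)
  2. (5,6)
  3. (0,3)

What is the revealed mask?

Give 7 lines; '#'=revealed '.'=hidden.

Answer: ######.
######.
..###..
..###..
.......
......#
.......

Derivation:
Click 1 (0,0) count=0: revealed 18 new [(0,0) (0,1) (0,2) (0,3) (0,4) (0,5) (1,0) (1,1) (1,2) (1,3) (1,4) (1,5) (2,2) (2,3) (2,4) (3,2) (3,3) (3,4)] -> total=18
Click 2 (5,6) count=2: revealed 1 new [(5,6)] -> total=19
Click 3 (0,3) count=0: revealed 0 new [(none)] -> total=19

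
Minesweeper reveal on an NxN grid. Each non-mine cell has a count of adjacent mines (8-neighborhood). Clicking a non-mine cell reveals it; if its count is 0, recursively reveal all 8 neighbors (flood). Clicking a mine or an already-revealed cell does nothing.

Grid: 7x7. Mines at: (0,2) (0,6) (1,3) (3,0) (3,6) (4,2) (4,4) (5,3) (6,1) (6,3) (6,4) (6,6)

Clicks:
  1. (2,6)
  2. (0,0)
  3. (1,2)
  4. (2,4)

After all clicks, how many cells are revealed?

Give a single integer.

Click 1 (2,6) count=1: revealed 1 new [(2,6)] -> total=1
Click 2 (0,0) count=0: revealed 6 new [(0,0) (0,1) (1,0) (1,1) (2,0) (2,1)] -> total=7
Click 3 (1,2) count=2: revealed 1 new [(1,2)] -> total=8
Click 4 (2,4) count=1: revealed 1 new [(2,4)] -> total=9

Answer: 9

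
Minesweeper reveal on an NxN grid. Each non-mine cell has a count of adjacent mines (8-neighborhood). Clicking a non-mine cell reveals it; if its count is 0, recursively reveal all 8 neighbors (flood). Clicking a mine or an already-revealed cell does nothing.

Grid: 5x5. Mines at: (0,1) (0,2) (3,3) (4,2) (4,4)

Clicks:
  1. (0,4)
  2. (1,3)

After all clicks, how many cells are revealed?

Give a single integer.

Answer: 6

Derivation:
Click 1 (0,4) count=0: revealed 6 new [(0,3) (0,4) (1,3) (1,4) (2,3) (2,4)] -> total=6
Click 2 (1,3) count=1: revealed 0 new [(none)] -> total=6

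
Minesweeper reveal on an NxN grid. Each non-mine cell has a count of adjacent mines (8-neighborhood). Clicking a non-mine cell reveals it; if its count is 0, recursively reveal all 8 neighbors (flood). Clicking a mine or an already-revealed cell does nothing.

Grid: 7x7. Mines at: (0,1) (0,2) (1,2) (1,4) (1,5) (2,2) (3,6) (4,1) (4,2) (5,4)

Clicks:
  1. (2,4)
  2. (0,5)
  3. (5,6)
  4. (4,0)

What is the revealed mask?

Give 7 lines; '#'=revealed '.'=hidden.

Answer: .....#.
.......
....#..
.......
#....##
.....##
.....##

Derivation:
Click 1 (2,4) count=2: revealed 1 new [(2,4)] -> total=1
Click 2 (0,5) count=2: revealed 1 new [(0,5)] -> total=2
Click 3 (5,6) count=0: revealed 6 new [(4,5) (4,6) (5,5) (5,6) (6,5) (6,6)] -> total=8
Click 4 (4,0) count=1: revealed 1 new [(4,0)] -> total=9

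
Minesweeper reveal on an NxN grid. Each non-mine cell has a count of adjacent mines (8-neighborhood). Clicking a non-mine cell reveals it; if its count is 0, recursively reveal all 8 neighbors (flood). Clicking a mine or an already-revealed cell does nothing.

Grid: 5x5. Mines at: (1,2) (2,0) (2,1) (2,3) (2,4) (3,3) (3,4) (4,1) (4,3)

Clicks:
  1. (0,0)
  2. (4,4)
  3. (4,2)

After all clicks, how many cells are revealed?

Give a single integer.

Click 1 (0,0) count=0: revealed 4 new [(0,0) (0,1) (1,0) (1,1)] -> total=4
Click 2 (4,4) count=3: revealed 1 new [(4,4)] -> total=5
Click 3 (4,2) count=3: revealed 1 new [(4,2)] -> total=6

Answer: 6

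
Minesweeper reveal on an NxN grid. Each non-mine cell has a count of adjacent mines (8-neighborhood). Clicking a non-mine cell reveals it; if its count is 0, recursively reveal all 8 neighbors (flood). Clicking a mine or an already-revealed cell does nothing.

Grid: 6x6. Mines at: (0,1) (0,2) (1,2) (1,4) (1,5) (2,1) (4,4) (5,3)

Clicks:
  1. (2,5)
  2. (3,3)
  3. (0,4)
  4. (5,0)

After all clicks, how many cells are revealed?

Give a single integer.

Click 1 (2,5) count=2: revealed 1 new [(2,5)] -> total=1
Click 2 (3,3) count=1: revealed 1 new [(3,3)] -> total=2
Click 3 (0,4) count=2: revealed 1 new [(0,4)] -> total=3
Click 4 (5,0) count=0: revealed 9 new [(3,0) (3,1) (3,2) (4,0) (4,1) (4,2) (5,0) (5,1) (5,2)] -> total=12

Answer: 12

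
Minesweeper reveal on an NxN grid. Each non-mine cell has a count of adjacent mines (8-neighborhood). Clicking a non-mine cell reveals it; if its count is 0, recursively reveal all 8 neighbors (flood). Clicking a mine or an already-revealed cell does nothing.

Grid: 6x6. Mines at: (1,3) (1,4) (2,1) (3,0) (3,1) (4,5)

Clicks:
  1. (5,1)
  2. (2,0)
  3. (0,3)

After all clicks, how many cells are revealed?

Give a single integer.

Click 1 (5,1) count=0: revealed 16 new [(2,2) (2,3) (2,4) (3,2) (3,3) (3,4) (4,0) (4,1) (4,2) (4,3) (4,4) (5,0) (5,1) (5,2) (5,3) (5,4)] -> total=16
Click 2 (2,0) count=3: revealed 1 new [(2,0)] -> total=17
Click 3 (0,3) count=2: revealed 1 new [(0,3)] -> total=18

Answer: 18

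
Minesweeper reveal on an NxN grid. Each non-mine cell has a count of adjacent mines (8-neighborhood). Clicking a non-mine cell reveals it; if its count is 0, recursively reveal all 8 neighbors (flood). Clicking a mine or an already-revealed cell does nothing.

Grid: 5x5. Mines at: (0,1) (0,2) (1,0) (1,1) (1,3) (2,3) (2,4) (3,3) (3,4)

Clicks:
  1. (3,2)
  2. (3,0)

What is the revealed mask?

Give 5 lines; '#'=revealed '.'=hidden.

Answer: .....
.....
###..
###..
###..

Derivation:
Click 1 (3,2) count=2: revealed 1 new [(3,2)] -> total=1
Click 2 (3,0) count=0: revealed 8 new [(2,0) (2,1) (2,2) (3,0) (3,1) (4,0) (4,1) (4,2)] -> total=9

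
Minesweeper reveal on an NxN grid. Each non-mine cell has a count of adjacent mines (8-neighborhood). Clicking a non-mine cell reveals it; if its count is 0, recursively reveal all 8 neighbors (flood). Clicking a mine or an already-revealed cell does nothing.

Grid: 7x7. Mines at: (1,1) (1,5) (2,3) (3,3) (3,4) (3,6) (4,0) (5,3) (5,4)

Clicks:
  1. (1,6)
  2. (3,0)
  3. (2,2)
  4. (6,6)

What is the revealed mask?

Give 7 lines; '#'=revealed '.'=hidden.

Answer: .......
......#
..#....
#......
.....##
.....##
.....##

Derivation:
Click 1 (1,6) count=1: revealed 1 new [(1,6)] -> total=1
Click 2 (3,0) count=1: revealed 1 new [(3,0)] -> total=2
Click 3 (2,2) count=3: revealed 1 new [(2,2)] -> total=3
Click 4 (6,6) count=0: revealed 6 new [(4,5) (4,6) (5,5) (5,6) (6,5) (6,6)] -> total=9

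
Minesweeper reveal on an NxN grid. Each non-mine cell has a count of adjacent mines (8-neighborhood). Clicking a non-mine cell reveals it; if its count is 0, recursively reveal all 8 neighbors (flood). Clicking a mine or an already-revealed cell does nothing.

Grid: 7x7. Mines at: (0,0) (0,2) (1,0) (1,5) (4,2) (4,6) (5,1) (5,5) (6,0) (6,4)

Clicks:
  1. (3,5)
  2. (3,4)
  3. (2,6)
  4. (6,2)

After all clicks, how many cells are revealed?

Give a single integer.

Click 1 (3,5) count=1: revealed 1 new [(3,5)] -> total=1
Click 2 (3,4) count=0: revealed 16 new [(1,1) (1,2) (1,3) (1,4) (2,1) (2,2) (2,3) (2,4) (2,5) (3,1) (3,2) (3,3) (3,4) (4,3) (4,4) (4,5)] -> total=17
Click 3 (2,6) count=1: revealed 1 new [(2,6)] -> total=18
Click 4 (6,2) count=1: revealed 1 new [(6,2)] -> total=19

Answer: 19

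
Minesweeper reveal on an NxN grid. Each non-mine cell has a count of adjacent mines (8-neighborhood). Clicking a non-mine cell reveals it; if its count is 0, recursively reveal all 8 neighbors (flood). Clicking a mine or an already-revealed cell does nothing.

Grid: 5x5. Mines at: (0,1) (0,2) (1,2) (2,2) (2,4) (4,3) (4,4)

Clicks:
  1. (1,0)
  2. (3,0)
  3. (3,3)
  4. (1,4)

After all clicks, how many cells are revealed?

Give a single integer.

Click 1 (1,0) count=1: revealed 1 new [(1,0)] -> total=1
Click 2 (3,0) count=0: revealed 9 new [(1,1) (2,0) (2,1) (3,0) (3,1) (3,2) (4,0) (4,1) (4,2)] -> total=10
Click 3 (3,3) count=4: revealed 1 new [(3,3)] -> total=11
Click 4 (1,4) count=1: revealed 1 new [(1,4)] -> total=12

Answer: 12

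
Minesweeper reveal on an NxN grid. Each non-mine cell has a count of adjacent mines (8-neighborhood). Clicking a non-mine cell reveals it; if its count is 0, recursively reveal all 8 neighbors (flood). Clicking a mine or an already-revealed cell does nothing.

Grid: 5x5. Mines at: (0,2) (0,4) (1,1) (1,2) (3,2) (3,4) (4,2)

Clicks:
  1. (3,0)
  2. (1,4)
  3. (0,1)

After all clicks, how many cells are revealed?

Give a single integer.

Click 1 (3,0) count=0: revealed 6 new [(2,0) (2,1) (3,0) (3,1) (4,0) (4,1)] -> total=6
Click 2 (1,4) count=1: revealed 1 new [(1,4)] -> total=7
Click 3 (0,1) count=3: revealed 1 new [(0,1)] -> total=8

Answer: 8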